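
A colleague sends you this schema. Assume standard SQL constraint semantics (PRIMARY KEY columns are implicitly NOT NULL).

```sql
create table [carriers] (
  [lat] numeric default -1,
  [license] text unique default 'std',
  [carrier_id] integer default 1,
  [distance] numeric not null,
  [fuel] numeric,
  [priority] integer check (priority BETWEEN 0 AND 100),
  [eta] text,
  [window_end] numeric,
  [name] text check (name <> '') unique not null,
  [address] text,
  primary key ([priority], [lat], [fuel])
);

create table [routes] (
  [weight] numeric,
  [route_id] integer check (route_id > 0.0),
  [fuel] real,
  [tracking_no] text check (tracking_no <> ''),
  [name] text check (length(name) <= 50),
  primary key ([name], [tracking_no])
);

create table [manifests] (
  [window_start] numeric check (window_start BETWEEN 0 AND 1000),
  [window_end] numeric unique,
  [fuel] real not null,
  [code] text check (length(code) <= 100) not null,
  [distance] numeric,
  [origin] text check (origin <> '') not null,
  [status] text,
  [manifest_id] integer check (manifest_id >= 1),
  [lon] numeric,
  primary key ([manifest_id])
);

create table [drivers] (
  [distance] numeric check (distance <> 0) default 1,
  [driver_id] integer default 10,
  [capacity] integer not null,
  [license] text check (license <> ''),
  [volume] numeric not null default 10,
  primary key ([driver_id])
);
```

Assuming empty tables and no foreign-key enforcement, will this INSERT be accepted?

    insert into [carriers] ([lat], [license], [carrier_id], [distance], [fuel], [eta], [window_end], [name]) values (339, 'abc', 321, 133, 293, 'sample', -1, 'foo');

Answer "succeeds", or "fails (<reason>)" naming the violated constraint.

fails (NOT NULL on priority)

priority is omitted from the column list and has no DEFAULT, so it would receive NULL.
But priority is part of the PRIMARY KEY (implied NOT NULL).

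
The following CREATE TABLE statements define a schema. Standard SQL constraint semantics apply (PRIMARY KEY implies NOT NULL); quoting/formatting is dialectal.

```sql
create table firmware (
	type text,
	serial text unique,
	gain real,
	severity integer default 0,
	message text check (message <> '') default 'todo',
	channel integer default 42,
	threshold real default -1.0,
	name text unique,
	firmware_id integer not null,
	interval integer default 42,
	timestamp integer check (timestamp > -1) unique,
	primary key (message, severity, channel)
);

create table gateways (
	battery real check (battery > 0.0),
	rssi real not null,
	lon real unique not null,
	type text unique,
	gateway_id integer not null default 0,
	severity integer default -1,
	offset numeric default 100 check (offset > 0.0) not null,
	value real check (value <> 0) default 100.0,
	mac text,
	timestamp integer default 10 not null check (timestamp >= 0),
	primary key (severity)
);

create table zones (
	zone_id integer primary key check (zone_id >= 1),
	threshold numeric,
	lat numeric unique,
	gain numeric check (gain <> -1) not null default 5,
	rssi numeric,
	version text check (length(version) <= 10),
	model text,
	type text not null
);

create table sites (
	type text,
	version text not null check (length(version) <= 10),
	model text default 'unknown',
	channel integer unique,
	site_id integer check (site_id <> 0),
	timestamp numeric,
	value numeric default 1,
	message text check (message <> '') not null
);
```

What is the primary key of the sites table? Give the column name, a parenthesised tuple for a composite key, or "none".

No column is declared PRIMARY KEY inline, and there is no table-level PRIMARY KEY clause in sites.

none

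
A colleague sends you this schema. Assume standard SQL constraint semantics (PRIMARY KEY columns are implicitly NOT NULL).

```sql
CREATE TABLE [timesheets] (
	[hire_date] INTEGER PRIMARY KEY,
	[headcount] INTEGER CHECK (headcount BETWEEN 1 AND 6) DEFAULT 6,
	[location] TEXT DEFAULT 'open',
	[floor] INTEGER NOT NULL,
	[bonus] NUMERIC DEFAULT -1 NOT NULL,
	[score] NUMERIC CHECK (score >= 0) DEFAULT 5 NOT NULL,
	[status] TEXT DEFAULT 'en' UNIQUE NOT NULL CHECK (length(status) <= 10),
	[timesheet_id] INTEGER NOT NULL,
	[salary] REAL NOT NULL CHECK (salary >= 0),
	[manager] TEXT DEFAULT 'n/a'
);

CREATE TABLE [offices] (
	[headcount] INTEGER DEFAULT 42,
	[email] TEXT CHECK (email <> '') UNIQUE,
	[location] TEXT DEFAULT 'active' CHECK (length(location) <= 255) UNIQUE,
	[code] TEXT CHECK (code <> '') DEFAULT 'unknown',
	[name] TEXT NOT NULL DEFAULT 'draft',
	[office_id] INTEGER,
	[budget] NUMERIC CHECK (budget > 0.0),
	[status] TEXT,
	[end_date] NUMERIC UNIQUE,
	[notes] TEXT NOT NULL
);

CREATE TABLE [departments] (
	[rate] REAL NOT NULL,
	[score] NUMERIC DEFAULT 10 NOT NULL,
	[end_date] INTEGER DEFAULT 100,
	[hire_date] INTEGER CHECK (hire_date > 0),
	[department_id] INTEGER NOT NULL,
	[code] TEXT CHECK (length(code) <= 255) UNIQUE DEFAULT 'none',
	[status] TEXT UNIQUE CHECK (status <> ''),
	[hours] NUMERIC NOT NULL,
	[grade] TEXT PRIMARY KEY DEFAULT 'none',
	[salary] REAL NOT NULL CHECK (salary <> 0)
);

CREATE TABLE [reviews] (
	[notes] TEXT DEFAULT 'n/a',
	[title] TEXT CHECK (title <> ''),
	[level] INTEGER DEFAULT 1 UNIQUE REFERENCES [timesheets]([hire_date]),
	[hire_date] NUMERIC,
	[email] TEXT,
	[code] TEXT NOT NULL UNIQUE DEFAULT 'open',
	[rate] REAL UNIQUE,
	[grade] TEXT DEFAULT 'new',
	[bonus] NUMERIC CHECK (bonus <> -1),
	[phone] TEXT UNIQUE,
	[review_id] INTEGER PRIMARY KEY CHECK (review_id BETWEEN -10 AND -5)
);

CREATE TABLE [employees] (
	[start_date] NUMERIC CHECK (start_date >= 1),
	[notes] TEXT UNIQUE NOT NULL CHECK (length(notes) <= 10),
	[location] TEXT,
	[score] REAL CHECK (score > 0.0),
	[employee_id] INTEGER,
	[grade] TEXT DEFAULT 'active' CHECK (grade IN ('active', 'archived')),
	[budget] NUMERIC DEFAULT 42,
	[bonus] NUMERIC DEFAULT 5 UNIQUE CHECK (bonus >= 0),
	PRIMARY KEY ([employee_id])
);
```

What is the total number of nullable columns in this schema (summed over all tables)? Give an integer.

30

timesheets: 3 nullable (headcount, location, manager — PK (hire_date) and explicit NOT NULL columns excluded).
offices: 8 nullable (headcount, email, location, code, office_id, budget, status, end_date — PK none and explicit NOT NULL columns excluded).
departments: 4 nullable (end_date, hire_date, code, status — PK (grade) and explicit NOT NULL columns excluded).
reviews: 9 nullable (notes, title, level, hire_date, email, rate, grade, bonus, phone — PK (review_id) and explicit NOT NULL columns excluded).
employees: 6 nullable (start_date, location, score, grade, budget, bonus — PK (employee_id) and explicit NOT NULL columns excluded).
Total: 3 + 8 + 4 + 9 + 6 = 30.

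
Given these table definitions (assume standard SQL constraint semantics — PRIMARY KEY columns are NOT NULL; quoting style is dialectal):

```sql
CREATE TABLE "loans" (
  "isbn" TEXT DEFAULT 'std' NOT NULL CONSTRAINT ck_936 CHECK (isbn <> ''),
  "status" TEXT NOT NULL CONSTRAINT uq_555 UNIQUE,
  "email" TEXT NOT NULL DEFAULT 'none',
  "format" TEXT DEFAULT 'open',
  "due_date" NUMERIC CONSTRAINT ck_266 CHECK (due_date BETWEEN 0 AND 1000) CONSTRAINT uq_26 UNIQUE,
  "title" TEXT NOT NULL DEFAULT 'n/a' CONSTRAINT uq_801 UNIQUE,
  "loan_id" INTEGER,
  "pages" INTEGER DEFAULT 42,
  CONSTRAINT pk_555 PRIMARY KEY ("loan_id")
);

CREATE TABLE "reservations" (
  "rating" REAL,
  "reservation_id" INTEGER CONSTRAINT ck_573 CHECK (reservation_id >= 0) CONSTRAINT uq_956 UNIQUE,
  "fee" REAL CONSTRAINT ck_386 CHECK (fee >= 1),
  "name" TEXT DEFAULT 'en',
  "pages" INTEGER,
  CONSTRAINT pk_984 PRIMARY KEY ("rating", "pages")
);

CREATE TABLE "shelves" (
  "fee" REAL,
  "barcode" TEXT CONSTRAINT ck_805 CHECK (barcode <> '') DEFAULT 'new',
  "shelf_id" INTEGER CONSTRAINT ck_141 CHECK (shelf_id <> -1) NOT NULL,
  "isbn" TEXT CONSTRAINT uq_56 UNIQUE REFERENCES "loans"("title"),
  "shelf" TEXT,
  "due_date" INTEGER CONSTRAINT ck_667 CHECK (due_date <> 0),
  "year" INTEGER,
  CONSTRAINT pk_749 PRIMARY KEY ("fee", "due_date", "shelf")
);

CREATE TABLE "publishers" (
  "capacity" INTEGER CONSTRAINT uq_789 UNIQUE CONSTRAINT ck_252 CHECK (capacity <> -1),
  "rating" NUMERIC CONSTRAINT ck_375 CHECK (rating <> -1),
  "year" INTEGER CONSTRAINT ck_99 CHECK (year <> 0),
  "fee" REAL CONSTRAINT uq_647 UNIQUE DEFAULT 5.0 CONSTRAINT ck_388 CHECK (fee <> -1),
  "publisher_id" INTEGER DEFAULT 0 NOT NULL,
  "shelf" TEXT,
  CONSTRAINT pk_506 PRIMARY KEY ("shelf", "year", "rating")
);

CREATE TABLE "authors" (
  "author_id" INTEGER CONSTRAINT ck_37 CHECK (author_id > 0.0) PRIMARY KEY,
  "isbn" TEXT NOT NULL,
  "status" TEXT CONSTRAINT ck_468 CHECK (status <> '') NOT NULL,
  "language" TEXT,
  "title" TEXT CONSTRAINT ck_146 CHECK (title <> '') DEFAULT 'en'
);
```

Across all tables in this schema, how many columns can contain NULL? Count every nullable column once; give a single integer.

loans: 3 nullable (format, due_date, pages — PK (loan_id) and explicit NOT NULL columns excluded).
reservations: 3 nullable (reservation_id, fee, name — PK (rating, pages) and explicit NOT NULL columns excluded).
shelves: 3 nullable (barcode, isbn, year — PK (fee, due_date, shelf) and explicit NOT NULL columns excluded).
publishers: 2 nullable (capacity, fee — PK (shelf, year, rating) and explicit NOT NULL columns excluded).
authors: 2 nullable (language, title — PK (author_id) and explicit NOT NULL columns excluded).
Total: 3 + 3 + 3 + 2 + 2 = 13.

13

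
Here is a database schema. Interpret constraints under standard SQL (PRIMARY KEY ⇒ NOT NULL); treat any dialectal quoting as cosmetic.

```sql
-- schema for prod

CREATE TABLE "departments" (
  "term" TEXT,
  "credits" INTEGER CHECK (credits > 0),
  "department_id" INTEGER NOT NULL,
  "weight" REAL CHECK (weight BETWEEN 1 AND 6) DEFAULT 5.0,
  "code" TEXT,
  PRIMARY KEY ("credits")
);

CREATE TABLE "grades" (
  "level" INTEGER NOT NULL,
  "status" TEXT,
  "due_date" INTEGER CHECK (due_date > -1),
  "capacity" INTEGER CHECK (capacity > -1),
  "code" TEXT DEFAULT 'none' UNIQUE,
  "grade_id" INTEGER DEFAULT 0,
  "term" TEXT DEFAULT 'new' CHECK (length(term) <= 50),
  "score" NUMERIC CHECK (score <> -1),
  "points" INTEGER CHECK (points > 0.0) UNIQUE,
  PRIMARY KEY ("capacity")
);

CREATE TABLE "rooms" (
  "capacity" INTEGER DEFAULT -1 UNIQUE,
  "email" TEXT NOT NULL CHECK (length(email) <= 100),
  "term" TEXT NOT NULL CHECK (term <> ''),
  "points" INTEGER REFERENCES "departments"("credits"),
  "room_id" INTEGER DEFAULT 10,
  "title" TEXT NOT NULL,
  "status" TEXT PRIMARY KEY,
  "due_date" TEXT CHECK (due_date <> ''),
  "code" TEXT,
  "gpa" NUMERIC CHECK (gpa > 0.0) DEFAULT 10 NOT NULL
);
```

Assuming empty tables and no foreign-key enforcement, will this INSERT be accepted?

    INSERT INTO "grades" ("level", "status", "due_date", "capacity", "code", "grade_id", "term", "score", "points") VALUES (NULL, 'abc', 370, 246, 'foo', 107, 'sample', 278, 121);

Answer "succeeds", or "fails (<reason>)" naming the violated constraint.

level is explicitly set to NULL, but level is declared NOT NULL.

fails (NOT NULL on level)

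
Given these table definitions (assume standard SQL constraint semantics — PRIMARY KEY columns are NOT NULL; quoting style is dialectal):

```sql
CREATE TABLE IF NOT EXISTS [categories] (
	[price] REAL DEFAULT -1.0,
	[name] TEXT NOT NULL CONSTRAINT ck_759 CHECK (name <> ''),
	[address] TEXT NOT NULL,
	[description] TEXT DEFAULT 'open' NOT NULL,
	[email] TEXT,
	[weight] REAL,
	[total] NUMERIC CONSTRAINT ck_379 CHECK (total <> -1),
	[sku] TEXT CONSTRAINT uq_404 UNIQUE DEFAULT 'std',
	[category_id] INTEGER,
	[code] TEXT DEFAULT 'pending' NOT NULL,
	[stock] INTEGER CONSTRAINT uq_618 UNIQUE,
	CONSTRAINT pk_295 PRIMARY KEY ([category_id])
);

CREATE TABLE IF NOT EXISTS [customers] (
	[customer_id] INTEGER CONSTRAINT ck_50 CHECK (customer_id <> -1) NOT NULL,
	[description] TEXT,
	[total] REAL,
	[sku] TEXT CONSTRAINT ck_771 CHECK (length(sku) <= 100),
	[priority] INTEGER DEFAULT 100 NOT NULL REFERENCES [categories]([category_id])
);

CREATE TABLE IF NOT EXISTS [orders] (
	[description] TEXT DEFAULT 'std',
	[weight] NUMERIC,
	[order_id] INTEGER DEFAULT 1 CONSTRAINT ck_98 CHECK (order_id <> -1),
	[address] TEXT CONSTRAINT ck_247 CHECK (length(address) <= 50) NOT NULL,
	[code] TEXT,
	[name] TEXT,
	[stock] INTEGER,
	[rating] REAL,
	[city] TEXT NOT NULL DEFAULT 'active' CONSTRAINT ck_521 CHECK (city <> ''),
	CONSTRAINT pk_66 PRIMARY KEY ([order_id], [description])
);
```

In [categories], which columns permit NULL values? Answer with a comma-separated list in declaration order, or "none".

price, email, weight, total, sku, stock

- price: DEFAULT only fills an omitted column; an explicit NULL is still allowed → nullable.
- name: declared NOT NULL → not nullable.
- address: declared NOT NULL → not nullable.
- description: declared NOT NULL → not nullable.
- email: no NOT NULL constraint applies → nullable.
- weight: no NOT NULL constraint applies → nullable.
- total: CHECK does not forbid NULL (a CHECK constraint passes when its expression is NULL) → nullable.
- sku: UNIQUE does not imply NOT NULL → nullable.
- category_id: part of the PRIMARY KEY, which implies NOT NULL → not nullable.
- code: declared NOT NULL → not nullable.
- stock: UNIQUE does not imply NOT NULL → nullable.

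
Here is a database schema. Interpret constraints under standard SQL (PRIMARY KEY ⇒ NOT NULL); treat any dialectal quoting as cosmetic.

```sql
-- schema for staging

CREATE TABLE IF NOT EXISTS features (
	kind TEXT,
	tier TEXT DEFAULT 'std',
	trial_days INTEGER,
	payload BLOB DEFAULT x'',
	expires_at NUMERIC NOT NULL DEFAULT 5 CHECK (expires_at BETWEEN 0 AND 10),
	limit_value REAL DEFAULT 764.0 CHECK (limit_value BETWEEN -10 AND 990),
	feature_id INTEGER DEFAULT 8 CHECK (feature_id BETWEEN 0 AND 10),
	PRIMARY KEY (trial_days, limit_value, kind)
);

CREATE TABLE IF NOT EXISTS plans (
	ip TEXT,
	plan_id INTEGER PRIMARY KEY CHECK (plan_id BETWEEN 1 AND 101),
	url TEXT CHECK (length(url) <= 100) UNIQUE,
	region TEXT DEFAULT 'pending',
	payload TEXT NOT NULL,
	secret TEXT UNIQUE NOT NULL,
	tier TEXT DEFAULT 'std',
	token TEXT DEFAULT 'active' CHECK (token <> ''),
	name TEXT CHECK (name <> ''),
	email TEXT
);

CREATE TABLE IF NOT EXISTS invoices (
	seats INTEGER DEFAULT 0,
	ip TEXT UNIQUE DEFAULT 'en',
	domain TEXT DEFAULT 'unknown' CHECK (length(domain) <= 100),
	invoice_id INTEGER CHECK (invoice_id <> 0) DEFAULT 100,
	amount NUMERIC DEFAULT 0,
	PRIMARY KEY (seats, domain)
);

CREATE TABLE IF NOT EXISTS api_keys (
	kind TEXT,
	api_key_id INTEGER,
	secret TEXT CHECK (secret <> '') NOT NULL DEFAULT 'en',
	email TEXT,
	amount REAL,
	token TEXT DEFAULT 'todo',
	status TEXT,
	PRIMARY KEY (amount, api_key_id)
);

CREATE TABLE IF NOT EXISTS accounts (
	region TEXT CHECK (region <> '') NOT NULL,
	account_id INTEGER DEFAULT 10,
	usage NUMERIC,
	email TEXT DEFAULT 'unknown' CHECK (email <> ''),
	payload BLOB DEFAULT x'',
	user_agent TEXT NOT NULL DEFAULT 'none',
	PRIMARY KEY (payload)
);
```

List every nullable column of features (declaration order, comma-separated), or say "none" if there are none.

tier, payload, feature_id

- kind: part of the PRIMARY KEY, which implies NOT NULL → not nullable.
- tier: DEFAULT only fills an omitted column; an explicit NULL is still allowed → nullable.
- trial_days: part of the PRIMARY KEY, which implies NOT NULL → not nullable.
- payload: DEFAULT only fills an omitted column; an explicit NULL is still allowed → nullable.
- expires_at: declared NOT NULL → not nullable.
- limit_value: part of the PRIMARY KEY, which implies NOT NULL → not nullable.
- feature_id: CHECK does not forbid NULL (a CHECK constraint passes when its expression is NULL) → nullable.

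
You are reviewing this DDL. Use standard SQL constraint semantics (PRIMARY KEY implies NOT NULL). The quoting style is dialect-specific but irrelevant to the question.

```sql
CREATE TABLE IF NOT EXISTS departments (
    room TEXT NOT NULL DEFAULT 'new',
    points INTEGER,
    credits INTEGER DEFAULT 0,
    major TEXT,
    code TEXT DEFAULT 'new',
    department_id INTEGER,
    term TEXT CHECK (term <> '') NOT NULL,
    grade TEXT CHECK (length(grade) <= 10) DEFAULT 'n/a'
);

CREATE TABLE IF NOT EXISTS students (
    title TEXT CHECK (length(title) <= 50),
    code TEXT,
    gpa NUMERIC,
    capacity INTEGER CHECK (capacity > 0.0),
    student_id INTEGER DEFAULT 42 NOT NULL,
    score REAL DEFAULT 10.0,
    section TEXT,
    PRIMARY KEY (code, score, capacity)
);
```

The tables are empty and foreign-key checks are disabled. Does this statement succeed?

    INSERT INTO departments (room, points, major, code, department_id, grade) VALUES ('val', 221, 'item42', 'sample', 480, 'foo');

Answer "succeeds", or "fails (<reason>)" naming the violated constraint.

fails (NOT NULL on term)

term is omitted from the column list and has no DEFAULT, so it would receive NULL.
But term is declared NOT NULL.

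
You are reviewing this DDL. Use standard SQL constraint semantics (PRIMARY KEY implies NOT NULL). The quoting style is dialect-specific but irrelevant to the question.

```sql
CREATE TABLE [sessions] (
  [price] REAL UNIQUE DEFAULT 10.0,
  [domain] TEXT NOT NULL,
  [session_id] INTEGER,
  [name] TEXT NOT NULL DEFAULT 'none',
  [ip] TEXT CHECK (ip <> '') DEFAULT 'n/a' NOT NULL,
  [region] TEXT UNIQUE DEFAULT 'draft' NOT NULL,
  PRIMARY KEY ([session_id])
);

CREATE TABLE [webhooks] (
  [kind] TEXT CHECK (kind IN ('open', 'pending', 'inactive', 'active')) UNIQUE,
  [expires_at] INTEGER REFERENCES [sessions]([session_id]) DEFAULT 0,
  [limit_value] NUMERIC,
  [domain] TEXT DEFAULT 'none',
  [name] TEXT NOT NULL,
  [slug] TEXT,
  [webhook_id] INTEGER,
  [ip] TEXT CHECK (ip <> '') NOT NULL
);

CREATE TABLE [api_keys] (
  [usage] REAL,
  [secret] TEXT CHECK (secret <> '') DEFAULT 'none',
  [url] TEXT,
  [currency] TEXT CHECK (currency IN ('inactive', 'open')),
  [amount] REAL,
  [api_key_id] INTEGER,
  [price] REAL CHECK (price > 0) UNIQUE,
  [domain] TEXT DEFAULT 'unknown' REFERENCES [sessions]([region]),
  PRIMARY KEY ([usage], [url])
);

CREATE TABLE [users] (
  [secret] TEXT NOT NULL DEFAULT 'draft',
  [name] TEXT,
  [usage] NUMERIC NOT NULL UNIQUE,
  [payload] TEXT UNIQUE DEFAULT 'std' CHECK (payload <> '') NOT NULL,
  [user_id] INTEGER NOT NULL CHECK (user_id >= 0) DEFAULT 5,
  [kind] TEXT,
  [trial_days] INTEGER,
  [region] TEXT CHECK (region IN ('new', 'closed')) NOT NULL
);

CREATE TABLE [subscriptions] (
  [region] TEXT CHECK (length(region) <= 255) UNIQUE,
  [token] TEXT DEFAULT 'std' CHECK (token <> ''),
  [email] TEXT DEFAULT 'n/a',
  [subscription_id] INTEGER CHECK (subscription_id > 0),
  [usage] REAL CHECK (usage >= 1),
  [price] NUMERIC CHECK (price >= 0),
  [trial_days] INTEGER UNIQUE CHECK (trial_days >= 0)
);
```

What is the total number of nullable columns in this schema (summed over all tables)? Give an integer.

sessions: 1 nullable (price — PK (session_id) and explicit NOT NULL columns excluded).
webhooks: 6 nullable (kind, expires_at, limit_value, domain, slug, webhook_id — PK none and explicit NOT NULL columns excluded).
api_keys: 6 nullable (secret, currency, amount, api_key_id, price, domain — PK (usage, url) and explicit NOT NULL columns excluded).
users: 3 nullable (name, kind, trial_days — PK none and explicit NOT NULL columns excluded).
subscriptions: 7 nullable (region, token, email, subscription_id, usage, price, trial_days — PK none and explicit NOT NULL columns excluded).
Total: 1 + 6 + 6 + 3 + 7 = 23.

23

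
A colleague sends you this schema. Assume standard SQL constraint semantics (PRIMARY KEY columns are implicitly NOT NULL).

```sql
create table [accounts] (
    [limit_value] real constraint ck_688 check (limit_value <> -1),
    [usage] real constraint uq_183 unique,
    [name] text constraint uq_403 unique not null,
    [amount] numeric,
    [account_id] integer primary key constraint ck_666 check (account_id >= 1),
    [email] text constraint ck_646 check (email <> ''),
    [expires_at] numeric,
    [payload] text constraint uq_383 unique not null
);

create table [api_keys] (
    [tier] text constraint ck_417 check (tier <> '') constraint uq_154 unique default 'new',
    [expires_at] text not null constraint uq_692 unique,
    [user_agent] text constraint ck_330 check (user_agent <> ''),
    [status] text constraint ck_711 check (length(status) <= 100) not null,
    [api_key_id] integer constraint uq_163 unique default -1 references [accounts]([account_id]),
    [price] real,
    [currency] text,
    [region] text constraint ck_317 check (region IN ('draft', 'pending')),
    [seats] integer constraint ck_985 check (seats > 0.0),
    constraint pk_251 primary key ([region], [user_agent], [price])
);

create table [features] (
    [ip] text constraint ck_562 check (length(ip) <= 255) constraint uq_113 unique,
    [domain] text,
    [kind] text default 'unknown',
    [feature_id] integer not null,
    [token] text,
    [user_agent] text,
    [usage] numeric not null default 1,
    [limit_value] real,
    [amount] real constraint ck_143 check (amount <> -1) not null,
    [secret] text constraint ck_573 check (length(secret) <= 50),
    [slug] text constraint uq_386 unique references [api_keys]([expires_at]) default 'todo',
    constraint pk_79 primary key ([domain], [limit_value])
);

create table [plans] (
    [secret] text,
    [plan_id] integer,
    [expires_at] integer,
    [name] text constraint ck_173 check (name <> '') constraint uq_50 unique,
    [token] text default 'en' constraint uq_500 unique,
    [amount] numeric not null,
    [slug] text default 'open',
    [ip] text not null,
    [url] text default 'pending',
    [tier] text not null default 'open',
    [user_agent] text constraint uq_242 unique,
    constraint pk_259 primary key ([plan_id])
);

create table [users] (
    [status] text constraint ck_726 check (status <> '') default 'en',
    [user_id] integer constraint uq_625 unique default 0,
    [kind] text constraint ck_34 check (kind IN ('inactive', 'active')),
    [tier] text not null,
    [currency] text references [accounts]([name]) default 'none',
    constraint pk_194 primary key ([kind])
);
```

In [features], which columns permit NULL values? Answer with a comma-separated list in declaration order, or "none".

ip, kind, token, user_agent, secret, slug

- ip: CHECK does not forbid NULL (a CHECK constraint passes when its expression is NULL) → nullable.
- domain: part of the PRIMARY KEY, which implies NOT NULL → not nullable.
- kind: DEFAULT only fills an omitted column; an explicit NULL is still allowed → nullable.
- feature_id: declared NOT NULL → not nullable.
- token: no NOT NULL constraint applies → nullable.
- user_agent: no NOT NULL constraint applies → nullable.
- usage: declared NOT NULL → not nullable.
- limit_value: part of the PRIMARY KEY, which implies NOT NULL → not nullable.
- amount: declared NOT NULL → not nullable.
- secret: CHECK does not forbid NULL (a CHECK constraint passes when its expression is NULL) → nullable.
- slug: a foreign key column may be NULL unless separately constrained → nullable.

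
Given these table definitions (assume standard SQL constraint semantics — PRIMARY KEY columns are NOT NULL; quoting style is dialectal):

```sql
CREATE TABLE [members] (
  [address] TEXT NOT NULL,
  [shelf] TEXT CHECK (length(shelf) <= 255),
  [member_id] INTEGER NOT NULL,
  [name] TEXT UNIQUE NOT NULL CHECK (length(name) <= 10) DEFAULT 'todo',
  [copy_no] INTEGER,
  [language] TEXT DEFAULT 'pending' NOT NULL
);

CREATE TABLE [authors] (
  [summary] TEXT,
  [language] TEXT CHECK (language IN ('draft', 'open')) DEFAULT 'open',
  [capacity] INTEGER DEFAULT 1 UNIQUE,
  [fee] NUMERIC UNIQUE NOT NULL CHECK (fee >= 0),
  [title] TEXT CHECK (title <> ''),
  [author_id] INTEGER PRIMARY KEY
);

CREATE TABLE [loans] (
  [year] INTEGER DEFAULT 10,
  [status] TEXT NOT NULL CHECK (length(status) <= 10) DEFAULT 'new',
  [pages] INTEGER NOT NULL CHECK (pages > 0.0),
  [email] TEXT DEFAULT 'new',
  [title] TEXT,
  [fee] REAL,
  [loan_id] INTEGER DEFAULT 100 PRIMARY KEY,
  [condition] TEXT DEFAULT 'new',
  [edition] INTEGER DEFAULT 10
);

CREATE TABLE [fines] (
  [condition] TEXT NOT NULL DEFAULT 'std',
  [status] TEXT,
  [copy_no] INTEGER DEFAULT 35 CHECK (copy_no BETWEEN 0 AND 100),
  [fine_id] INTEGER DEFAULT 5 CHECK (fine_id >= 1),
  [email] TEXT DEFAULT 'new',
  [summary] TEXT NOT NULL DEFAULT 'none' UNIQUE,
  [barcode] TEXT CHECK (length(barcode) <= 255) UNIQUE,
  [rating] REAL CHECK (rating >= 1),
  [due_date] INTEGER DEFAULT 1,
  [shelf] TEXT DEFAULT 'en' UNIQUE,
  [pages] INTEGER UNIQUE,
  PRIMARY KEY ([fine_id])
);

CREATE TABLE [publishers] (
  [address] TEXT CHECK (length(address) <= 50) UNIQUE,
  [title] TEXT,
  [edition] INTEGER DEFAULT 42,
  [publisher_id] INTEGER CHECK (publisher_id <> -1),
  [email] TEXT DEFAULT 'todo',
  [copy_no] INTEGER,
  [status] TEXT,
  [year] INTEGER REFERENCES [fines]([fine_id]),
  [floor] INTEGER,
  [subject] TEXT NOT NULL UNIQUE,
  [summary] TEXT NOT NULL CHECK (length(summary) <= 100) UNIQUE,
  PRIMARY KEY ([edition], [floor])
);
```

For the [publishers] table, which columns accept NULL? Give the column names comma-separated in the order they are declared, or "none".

- address: CHECK does not forbid NULL (a CHECK constraint passes when its expression is NULL) → nullable.
- title: no NOT NULL constraint applies → nullable.
- edition: part of the PRIMARY KEY, which implies NOT NULL → not nullable.
- publisher_id: CHECK does not forbid NULL (a CHECK constraint passes when its expression is NULL) → nullable.
- email: DEFAULT only fills an omitted column; an explicit NULL is still allowed → nullable.
- copy_no: no NOT NULL constraint applies → nullable.
- status: no NOT NULL constraint applies → nullable.
- year: a foreign key column may be NULL unless separately constrained → nullable.
- floor: part of the PRIMARY KEY, which implies NOT NULL → not nullable.
- subject: declared NOT NULL → not nullable.
- summary: declared NOT NULL → not nullable.

address, title, publisher_id, email, copy_no, status, year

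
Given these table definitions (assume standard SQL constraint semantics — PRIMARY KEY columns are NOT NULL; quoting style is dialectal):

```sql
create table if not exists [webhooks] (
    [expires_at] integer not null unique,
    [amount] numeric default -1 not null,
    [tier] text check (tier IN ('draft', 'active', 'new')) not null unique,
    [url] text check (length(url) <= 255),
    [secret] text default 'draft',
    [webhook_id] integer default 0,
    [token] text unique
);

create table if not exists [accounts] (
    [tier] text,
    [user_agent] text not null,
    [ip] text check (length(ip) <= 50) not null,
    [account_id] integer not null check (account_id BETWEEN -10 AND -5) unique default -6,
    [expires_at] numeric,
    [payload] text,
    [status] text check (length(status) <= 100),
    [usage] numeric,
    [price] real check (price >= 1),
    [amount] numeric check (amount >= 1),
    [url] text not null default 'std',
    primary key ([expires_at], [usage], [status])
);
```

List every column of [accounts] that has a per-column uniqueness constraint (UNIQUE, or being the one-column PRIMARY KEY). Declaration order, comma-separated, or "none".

- tier: no UNIQUE or single-column PK constraint.
- user_agent: no UNIQUE or single-column PK constraint.
- ip: no UNIQUE or single-column PK constraint.
- account_id: declared UNIQUE → unique.
- expires_at: part of a composite PRIMARY KEY — only the tuple is unique, not this column on its own.
- payload: no UNIQUE or single-column PK constraint.
- status: part of a composite PRIMARY KEY — only the tuple is unique, not this column on its own.
- usage: part of a composite PRIMARY KEY — only the tuple is unique, not this column on its own.
- price: no UNIQUE or single-column PK constraint.
- amount: no UNIQUE or single-column PK constraint.
- url: no UNIQUE or single-column PK constraint.

account_id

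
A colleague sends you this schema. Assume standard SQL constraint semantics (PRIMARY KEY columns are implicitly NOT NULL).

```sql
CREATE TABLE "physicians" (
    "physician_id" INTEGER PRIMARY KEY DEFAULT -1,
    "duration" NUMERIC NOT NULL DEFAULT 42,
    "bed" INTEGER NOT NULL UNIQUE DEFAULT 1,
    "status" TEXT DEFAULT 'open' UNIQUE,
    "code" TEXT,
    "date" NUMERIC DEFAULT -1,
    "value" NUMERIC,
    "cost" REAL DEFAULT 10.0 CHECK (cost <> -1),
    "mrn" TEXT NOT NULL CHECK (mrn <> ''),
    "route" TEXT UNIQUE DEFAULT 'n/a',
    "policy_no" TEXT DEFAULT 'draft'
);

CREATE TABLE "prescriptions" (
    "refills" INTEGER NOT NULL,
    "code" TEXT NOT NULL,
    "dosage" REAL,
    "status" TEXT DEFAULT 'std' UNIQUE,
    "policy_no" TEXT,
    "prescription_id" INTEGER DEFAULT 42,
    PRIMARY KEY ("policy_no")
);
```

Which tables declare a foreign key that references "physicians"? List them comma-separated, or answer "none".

none

No REFERENCES clause anywhere in the schema names physicians.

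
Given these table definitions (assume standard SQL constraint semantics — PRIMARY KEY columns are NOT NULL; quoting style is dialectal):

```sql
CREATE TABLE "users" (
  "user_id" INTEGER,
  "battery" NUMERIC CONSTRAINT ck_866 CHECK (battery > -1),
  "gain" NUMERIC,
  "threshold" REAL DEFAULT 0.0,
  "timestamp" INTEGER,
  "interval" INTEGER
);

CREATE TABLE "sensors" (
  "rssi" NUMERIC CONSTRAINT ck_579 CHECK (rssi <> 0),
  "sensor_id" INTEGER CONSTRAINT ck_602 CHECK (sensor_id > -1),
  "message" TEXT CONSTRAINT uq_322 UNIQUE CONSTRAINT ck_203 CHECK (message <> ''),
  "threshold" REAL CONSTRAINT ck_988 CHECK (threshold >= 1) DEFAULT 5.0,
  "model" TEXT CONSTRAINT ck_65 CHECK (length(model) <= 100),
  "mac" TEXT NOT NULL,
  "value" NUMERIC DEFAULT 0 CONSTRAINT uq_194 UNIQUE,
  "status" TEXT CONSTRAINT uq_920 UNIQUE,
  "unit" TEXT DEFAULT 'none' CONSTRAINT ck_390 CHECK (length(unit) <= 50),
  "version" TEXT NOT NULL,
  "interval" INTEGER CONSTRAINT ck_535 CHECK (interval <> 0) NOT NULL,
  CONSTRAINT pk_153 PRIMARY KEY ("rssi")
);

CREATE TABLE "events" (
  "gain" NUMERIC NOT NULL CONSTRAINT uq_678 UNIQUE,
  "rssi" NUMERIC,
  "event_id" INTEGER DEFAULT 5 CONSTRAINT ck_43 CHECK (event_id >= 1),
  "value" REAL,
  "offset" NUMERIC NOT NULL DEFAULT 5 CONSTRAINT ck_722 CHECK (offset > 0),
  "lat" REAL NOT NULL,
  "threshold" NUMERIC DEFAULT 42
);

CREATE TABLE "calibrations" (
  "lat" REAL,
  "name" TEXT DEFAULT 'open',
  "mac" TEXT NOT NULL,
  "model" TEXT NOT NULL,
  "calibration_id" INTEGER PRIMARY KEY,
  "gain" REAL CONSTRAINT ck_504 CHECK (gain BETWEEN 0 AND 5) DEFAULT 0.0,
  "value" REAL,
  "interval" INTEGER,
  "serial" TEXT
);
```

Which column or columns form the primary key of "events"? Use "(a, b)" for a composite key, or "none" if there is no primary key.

none

No column is declared PRIMARY KEY inline, and there is no table-level PRIMARY KEY clause in events.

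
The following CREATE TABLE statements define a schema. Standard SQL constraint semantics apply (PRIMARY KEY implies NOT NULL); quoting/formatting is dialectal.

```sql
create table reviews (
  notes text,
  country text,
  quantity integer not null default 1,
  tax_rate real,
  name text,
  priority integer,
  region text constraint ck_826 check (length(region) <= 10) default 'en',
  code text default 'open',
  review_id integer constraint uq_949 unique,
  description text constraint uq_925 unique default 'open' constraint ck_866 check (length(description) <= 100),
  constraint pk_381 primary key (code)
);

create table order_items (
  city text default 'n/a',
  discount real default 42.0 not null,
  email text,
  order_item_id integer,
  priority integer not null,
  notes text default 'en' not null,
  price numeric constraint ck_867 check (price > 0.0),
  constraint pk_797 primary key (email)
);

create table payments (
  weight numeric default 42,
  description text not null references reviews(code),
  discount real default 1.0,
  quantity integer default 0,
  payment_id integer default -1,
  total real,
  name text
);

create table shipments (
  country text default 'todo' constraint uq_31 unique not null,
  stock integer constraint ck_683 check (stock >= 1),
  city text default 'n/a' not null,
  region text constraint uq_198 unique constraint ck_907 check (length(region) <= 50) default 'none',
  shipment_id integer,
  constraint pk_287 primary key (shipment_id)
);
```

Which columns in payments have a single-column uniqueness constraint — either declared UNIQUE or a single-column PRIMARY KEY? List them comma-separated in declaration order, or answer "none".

- weight: no UNIQUE or single-column PK constraint.
- description: no UNIQUE or single-column PK constraint.
- discount: no UNIQUE or single-column PK constraint.
- quantity: no UNIQUE or single-column PK constraint.
- payment_id: no UNIQUE or single-column PK constraint.
- total: no UNIQUE or single-column PK constraint.
- name: no UNIQUE or single-column PK constraint.

none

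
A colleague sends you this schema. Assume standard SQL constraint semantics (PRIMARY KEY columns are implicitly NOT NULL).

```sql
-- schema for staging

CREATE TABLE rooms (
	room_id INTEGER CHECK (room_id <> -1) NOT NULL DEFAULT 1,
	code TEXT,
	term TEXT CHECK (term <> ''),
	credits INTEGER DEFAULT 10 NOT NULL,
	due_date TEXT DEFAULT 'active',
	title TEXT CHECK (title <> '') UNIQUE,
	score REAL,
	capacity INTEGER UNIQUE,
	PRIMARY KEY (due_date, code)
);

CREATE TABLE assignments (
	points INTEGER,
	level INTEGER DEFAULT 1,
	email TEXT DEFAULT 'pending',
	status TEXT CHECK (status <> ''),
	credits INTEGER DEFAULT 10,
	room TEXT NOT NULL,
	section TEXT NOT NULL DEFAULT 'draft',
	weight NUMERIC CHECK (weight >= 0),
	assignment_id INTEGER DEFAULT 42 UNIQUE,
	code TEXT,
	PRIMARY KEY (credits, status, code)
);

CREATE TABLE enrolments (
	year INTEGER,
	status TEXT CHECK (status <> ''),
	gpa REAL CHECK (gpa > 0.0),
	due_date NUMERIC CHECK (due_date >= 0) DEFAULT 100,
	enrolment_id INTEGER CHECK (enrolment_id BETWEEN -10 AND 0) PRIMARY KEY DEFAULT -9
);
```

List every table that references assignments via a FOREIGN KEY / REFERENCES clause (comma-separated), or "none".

No REFERENCES clause anywhere in the schema names assignments.

none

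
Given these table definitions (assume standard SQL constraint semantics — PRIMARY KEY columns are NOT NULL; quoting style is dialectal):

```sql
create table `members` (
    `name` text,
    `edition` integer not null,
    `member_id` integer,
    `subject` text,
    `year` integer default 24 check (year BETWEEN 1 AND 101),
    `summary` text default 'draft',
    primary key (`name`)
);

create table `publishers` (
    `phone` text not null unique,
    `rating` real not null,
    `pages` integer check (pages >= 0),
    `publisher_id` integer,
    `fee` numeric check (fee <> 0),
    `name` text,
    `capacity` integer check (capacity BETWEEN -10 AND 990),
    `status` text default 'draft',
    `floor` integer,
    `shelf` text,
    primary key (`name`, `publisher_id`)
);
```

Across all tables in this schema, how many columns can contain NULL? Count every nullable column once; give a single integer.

10

members: 4 nullable (member_id, subject, year, summary — PK (name) and explicit NOT NULL columns excluded).
publishers: 6 nullable (pages, fee, capacity, status, floor, shelf — PK (name, publisher_id) and explicit NOT NULL columns excluded).
Total: 4 + 6 = 10.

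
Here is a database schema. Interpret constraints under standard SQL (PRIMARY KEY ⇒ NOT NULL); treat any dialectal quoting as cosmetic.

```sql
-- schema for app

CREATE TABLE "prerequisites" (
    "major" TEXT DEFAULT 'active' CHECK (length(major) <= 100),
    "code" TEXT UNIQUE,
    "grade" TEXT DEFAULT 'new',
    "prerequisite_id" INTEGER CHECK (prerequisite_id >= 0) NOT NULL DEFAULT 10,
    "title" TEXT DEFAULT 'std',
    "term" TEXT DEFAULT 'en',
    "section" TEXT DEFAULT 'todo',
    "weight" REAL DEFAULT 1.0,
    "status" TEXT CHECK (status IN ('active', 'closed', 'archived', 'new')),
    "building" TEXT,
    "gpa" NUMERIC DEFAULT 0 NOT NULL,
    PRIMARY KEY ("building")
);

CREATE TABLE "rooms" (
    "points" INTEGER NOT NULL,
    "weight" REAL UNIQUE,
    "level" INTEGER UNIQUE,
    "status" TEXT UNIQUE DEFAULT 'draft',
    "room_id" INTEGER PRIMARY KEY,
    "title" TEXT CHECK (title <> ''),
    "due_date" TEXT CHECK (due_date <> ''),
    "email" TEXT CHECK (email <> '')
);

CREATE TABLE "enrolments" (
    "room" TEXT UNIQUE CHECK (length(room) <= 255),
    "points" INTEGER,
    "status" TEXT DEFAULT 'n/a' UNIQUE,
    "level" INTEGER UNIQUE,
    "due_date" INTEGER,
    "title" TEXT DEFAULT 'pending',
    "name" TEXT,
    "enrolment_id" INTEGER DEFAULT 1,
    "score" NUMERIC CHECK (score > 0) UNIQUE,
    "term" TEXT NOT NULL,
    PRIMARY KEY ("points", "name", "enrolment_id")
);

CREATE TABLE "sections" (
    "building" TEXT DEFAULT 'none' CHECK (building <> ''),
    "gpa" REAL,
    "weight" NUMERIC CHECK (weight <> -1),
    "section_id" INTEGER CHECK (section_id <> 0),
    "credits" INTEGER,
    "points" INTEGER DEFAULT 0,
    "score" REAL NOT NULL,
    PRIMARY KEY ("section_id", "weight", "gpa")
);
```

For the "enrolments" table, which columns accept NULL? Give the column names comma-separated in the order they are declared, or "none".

- room: CHECK does not forbid NULL (a CHECK constraint passes when its expression is NULL) → nullable.
- points: part of the PRIMARY KEY, which implies NOT NULL → not nullable.
- status: UNIQUE does not imply NOT NULL → nullable.
- level: UNIQUE does not imply NOT NULL → nullable.
- due_date: no NOT NULL constraint applies → nullable.
- title: DEFAULT only fills an omitted column; an explicit NULL is still allowed → nullable.
- name: part of the PRIMARY KEY, which implies NOT NULL → not nullable.
- enrolment_id: part of the PRIMARY KEY, which implies NOT NULL → not nullable.
- score: CHECK does not forbid NULL (a CHECK constraint passes when its expression is NULL) → nullable.
- term: declared NOT NULL → not nullable.

room, status, level, due_date, title, score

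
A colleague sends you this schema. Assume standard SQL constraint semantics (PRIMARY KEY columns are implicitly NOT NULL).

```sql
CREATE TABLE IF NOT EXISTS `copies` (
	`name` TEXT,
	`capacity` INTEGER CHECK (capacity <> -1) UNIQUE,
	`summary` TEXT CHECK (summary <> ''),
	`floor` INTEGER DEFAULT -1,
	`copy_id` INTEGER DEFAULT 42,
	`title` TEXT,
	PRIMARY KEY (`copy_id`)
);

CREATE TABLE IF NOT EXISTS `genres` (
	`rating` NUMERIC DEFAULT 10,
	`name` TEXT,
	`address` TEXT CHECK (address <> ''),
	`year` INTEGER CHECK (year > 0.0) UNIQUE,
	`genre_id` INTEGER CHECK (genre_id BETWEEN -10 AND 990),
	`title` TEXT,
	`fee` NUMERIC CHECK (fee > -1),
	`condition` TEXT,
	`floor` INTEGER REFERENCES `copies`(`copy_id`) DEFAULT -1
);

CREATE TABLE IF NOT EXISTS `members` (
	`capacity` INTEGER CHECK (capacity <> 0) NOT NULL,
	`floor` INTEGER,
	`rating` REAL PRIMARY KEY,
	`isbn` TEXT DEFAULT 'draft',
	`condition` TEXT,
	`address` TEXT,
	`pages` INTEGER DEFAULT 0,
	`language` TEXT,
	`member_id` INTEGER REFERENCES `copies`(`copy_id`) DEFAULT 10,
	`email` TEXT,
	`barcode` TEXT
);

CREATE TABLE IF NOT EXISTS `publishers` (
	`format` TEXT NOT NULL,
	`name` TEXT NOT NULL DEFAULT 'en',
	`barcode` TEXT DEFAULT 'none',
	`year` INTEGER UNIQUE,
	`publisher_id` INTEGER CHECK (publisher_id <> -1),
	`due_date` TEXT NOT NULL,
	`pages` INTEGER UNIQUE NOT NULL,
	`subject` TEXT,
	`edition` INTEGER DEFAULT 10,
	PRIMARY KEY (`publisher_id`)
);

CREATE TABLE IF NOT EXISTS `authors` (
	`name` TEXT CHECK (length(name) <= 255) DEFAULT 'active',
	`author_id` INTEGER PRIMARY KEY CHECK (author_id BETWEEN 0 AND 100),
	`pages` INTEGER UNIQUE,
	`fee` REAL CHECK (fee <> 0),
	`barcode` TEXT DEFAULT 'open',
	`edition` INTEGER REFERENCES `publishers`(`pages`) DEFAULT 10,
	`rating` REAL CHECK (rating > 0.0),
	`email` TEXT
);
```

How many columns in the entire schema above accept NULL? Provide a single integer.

copies: 5 nullable (name, capacity, summary, floor, title — PK (copy_id) and explicit NOT NULL columns excluded).
genres: 9 nullable (rating, name, address, year, genre_id, title, fee, condition, floor — PK none and explicit NOT NULL columns excluded).
members: 9 nullable (floor, isbn, condition, address, pages, language, member_id, email, barcode — PK (rating) and explicit NOT NULL columns excluded).
publishers: 4 nullable (barcode, year, subject, edition — PK (publisher_id) and explicit NOT NULL columns excluded).
authors: 7 nullable (name, pages, fee, barcode, edition, rating, email — PK (author_id) and explicit NOT NULL columns excluded).
Total: 5 + 9 + 9 + 4 + 7 = 34.

34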